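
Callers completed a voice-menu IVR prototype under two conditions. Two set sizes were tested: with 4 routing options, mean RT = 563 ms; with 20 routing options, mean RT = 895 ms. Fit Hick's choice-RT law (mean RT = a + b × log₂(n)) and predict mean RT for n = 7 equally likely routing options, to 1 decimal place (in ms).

RT is linear in log₂ n, so two points fix the line:
  b = (895 − 563) / (log₂ 20 − log₂ 4) = 332 / (4.3219 − 2) = 142.985 ms/bit
  a = 563 − 142.985 × 2 = 277.031 ms
Then RT(7) = 277.031 + 142.985 × log₂ 7 = 277.031 + 142.985 × 2.8074 ≈ 678.439 ms.

678.4 ms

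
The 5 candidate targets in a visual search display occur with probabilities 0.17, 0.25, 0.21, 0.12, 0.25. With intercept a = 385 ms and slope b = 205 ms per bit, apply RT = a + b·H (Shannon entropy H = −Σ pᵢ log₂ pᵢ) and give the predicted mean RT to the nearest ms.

851 ms

H = 0.17·log₂(1/0.17) + 0.25·log₂(1/0.25) + 0.21·log₂(1/0.21) + 0.12·log₂(1/0.12) + 0.25·log₂(1/0.25) = 2.2745 bits.
RT = 385 + 205 × 2.2745 = 851.27 ms.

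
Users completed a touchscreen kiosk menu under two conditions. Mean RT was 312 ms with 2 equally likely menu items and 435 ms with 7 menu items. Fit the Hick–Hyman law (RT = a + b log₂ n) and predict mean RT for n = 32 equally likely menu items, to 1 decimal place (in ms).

584.2 ms

Solve the two-equation system in a and b:
  b = (435 − 312) / (log₂ 7 − log₂ 2) = 123 / (2.8074 − 1) = 68.055 ms/bit
  a = 312 − 68.055 × 1 = 243.945 ms
Then RT(32) = 243.945 + 68.055 × log₂ 32 = 243.945 + 68.055 × 5 ≈ 584.221 ms.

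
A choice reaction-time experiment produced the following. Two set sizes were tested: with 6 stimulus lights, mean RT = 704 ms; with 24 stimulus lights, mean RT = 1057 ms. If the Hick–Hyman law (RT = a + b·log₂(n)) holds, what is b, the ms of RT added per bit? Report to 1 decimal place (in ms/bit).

b = (RT₂ − RT₁)/(log₂ n₂ − log₂ n₁) = (1057 − 704)/(4.5850 − 2.5850) = 176.500 ms/bit.

176.5 ms/bit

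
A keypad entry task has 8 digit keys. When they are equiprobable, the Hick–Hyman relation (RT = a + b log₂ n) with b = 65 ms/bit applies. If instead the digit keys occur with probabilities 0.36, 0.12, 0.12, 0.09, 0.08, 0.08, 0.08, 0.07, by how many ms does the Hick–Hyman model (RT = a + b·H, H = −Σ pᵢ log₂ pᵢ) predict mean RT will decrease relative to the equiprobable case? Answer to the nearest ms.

Equiprobable entropy H₀ = log₂ 8 = 3.0000 bits.
Skewed entropy H = −Σ pᵢ log₂ pᵢ = 2.7205 bits.
ΔRT = b·(H₀ − H) = 65 × 0.2795 = 18.17 ms.

18 ms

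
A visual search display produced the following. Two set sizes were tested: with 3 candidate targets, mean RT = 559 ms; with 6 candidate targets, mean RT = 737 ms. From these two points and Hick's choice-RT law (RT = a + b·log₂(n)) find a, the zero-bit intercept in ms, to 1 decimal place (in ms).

276.9 ms

b = (RT₂ − RT₁)/(log₂ n₂ − log₂ n₁) = (737 − 559)/(2.5850 − 1.5850) = 178.000 ms/bit.
a = RT₁ − b·log₂ n₁ = 559 − 178.000 × 1.5850 = 276.877 ms.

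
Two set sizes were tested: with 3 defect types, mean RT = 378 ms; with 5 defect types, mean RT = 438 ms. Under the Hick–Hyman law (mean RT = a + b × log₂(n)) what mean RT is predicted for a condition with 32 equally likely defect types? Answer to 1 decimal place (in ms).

Solve the two-equation system in a and b:
  b = (438 − 378) / (log₂ 5 − log₂ 3) = 60 / (2.3219 − 1.5850) = 81.415 ms/bit
  a = 378 − 81.415 × 1.5850 = 248.960 ms
Then RT(32) = 248.960 + 81.415 × log₂ 32 = 248.960 + 81.415 × 5 ≈ 656.035 ms.

656.0 ms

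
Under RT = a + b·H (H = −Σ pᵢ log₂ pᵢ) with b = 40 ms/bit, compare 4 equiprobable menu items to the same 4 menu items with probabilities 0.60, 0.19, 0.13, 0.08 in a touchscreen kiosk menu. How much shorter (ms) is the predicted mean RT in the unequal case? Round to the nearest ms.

Equiprobable entropy H₀ = log₂ 4 = 2.0000 bits.
Skewed entropy H = −Σ pᵢ log₂ pᵢ = 1.5716 bits.
ΔRT = b·(H₀ − H) = 40 × 0.4284 = 17.14 ms.

17 ms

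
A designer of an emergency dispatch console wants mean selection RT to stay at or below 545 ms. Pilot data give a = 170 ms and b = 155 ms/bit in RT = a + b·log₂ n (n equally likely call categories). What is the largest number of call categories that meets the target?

5

155·log₂ n ≤ 545 − 170 = 375, giving log₂ n ≤ 2.4194 and n ≤ 5.349. The largest whole number is 5.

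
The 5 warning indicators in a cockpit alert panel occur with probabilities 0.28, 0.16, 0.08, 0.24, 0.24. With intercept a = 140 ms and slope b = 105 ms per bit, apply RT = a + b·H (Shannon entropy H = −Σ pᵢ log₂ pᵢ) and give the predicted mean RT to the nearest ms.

H = 0.28·log₂(1/0.28) + 0.16·log₂(1/0.16) + 0.08·log₂(1/0.08) + 0.24·log₂(1/0.24) + 0.24·log₂(1/0.24) = 2.2170 bits.
RT = 140 + 105 × 2.2170 = 372.79 ms.

373 ms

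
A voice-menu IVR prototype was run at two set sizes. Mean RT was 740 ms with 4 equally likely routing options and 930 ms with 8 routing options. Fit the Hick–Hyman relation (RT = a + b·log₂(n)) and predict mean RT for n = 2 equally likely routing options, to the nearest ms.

With log₂ n on the abscissa the relation is linear; from the two conditions:
  b = (930 − 740) / (log₂ 8 − log₂ 4) = 190 / (3 − 2) = 190 ms/bit
  a = 740 − 190 × 2 = 360 ms
Then RT(2) = 360 + 190 × log₂ 2 = 360 + 190 × 1 ≈ 550.000 ms.

550 ms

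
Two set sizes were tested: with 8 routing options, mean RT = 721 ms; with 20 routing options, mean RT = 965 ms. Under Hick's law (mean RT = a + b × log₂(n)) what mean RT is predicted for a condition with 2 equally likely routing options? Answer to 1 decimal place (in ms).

Fit slope and intercept:
  b = (965 − 721) / (log₂ 20 − log₂ 8) = 244 / (4.3219 − 3) = 184.579 ms/bit
  a = 721 − 184.579 × 3 = 167.263 ms
Then RT(2) = 167.263 + 184.579 × log₂ 2 = 167.263 + 184.579 × 1 ≈ 351.842 ms.

351.8 ms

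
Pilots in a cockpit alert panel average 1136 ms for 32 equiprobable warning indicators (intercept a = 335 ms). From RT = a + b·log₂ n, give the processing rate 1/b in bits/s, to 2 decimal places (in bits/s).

6.24 bits/s

Choice component = 1136 − 335 = 801 ms over log₂(32) = 5 bits.
b = 801 / 5 = 160.200 ms/bit, so 1/b = 6.242 bits/s.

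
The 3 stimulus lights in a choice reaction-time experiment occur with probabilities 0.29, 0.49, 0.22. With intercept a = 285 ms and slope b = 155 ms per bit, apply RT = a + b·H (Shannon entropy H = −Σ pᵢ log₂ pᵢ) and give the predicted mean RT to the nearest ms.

Entropy contributions −pᵢ log₂ pᵢ: 0.5179, 0.5043, 0.4806; sum H = 1.5028 bits.
RT = a + bH = 285 + 155·1.5028 = 517.93 ms.

518 ms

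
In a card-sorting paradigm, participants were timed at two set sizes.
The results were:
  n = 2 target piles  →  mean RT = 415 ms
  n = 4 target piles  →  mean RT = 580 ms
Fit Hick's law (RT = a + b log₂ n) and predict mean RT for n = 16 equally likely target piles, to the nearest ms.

Fit slope and intercept:
  b = (580 − 415) / (log₂ 4 − log₂ 2) = 165 / (2 − 1) = 165 ms/bit
  a = 415 − 165 × 1 = 250 ms
Then RT(16) = 250 + 165 × log₂ 16 = 250 + 165 × 4 ≈ 910.000 ms.

910 ms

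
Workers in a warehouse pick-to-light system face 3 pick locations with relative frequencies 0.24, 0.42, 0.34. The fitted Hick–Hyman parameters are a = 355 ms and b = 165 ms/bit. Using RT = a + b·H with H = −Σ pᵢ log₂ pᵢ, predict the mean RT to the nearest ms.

Entropy contributions −pᵢ log₂ pᵢ: 0.4941, 0.5256, 0.5292; sum H = 1.5490 bits.
RT = a + bH = 355 + 165·1.5490 = 610.58 ms.

611 ms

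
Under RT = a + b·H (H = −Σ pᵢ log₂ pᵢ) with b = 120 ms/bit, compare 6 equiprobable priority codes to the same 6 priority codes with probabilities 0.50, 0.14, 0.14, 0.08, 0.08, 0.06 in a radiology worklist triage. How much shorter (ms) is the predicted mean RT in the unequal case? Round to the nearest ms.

Equiprobable entropy H₀ = log₂ 6 = 2.5850 bits.
Skewed entropy H = −Σ pᵢ log₂ pᵢ = 2.1208 bits.
ΔRT = b·(H₀ − H) = 120 × 0.4642 = 55.70 ms.

56 ms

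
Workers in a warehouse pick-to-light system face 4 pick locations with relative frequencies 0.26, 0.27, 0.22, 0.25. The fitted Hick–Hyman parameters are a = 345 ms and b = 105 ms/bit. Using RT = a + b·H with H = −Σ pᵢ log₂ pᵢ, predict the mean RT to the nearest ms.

555 ms

H = 0.26·log₂(1/0.26) + 0.27·log₂(1/0.27) + 0.22·log₂(1/0.22) + 0.25·log₂(1/0.25) = 1.9959 bits.
RT = 345 + 105 × 1.9959 = 554.57 ms.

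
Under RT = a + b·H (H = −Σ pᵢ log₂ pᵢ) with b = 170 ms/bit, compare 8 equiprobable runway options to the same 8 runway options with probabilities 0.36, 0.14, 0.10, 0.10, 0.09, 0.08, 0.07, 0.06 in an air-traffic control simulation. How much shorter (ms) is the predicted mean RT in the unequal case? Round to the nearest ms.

Equiprobable entropy H₀ = log₂ 8 = 3.0000 bits.
Skewed entropy H = −Σ pᵢ log₂ pᵢ = 2.7084 bits.
ΔRT = b·(H₀ − H) = 170 × 0.2916 = 49.58 ms.

50 ms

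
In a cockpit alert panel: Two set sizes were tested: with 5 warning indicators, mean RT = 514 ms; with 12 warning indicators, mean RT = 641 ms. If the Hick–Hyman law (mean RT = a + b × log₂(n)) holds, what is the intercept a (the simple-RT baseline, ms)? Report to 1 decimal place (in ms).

280.5 ms

Slope: b = (641 − 514) / (log₂ 12 − log₂ 5) = 127/1.2630 = 100.551 ms/bit.
Intercept: a = 514 − 100.551·log₂(5) = 280.527 ms.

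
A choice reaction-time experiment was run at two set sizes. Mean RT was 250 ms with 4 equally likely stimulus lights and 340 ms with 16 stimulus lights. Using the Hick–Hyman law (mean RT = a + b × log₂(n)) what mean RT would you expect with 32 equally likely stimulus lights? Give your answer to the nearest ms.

Fit slope and intercept:
  b = (340 − 250) / (log₂ 16 − log₂ 4) = 90 / (4 − 2) = 45 ms/bit
  a = 250 − 45 × 2 = 160 ms
Then RT(32) = 160 + 45 × log₂ 32 = 160 + 45 × 5 ≈ 385.000 ms.

385 ms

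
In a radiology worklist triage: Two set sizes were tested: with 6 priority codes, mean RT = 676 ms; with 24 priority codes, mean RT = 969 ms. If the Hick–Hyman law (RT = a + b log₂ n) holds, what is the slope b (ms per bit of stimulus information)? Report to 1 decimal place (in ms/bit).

146.5 ms/bit

b = (RT₂ − RT₁)/(log₂ n₂ − log₂ n₁) = (969 − 676)/(4.5850 − 2.5850) = 146.500 ms/bit.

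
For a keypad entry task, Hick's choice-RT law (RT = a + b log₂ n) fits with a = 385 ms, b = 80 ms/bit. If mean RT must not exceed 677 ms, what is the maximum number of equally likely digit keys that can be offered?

12

Set 385 + 80·log₂ n ≤ 677 → log₂ n ≤ (677 − 385)/80 = 3.6500.
So n ≤ 2^3.6500 = 12.553; the largest integer n is 12.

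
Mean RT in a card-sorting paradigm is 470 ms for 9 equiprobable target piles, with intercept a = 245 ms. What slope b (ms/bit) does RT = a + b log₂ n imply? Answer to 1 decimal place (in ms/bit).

71.0 ms/bit

b = (470 − 245) / log₂(9) = 225 / 3.1699 = 70.980 ms/bit.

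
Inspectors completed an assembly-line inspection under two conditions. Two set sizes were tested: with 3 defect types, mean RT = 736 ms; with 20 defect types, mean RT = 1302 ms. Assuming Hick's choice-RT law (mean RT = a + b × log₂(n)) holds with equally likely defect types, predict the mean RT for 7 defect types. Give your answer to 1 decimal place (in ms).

Fit slope and intercept:
  b = (1302 − 736) / (log₂ 20 − log₂ 3) = 566 / (4.3219 − 1.5850) = 206.798 ms/bit
  a = 736 − 206.798 × 1.5850 = 408.232 ms
Then RT(7) = 408.232 + 206.798 × log₂ 7 = 408.232 + 206.798 × 2.8074 ≈ 988.789 ms.

988.8 ms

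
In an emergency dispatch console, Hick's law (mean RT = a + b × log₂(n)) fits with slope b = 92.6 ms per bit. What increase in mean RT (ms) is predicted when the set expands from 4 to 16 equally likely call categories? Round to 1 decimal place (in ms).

185.2 ms

ΔRT = (a + b log₂ n₂) − (a + b log₂ n₁) = b·(log₂ n₂ − log₂ n₁).
log₂(16) − log₂(4) = log₂(16/4) = log₂(4) = 2.
ΔRT = 92.6 × 2.0000 = 185.200 ms.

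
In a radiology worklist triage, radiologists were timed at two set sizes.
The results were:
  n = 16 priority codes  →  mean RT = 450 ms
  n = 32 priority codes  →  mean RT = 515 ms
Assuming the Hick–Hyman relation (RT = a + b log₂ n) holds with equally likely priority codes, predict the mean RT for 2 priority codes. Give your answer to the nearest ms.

255 ms

RT is linear in log₂ n, so two points fix the line:
  b = (515 − 450) / (log₂ 32 − log₂ 16) = 65 / (5 − 4) = 65 ms/bit
  a = 450 − 65 × 4 = 190 ms
Then RT(2) = 190 + 65 × log₂ 2 = 190 + 65 × 1 ≈ 255.000 ms.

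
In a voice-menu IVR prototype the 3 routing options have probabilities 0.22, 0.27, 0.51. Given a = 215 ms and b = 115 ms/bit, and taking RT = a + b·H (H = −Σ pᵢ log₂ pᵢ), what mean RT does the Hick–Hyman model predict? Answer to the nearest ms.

386 ms

H = 0.22·log₂(1/0.22) + 0.27·log₂(1/0.27) + 0.51·log₂(1/0.51) = 1.4860 bits.
RT = 215 + 115 × 1.4860 = 385.89 ms.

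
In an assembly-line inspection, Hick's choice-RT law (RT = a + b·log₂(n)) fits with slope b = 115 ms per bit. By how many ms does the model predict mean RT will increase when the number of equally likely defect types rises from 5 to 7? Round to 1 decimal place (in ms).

55.8 ms

The intercept a cancels: ΔRT = b·(log₂ n₂ − log₂ n₁) = b·log₂(n₂/n₁).
log₂(7) − log₂(5) = 2.8074 − 2.3219 = 0.4854.
ΔRT = 115 × 0.4854 = 55.824 ms.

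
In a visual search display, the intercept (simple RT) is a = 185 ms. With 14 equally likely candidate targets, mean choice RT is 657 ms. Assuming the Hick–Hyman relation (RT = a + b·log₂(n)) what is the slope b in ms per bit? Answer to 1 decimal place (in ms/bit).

124.0 ms/bit

log₂(14) = 3.8074 bits.
b = (RT − a)/log₂ n = (657 − 185) / 3.8074 = 123.971 ms/bit.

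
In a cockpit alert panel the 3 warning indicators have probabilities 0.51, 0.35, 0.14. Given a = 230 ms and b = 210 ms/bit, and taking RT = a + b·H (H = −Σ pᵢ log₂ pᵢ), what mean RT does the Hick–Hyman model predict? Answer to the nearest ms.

529 ms

Entropy contributions −pᵢ log₂ pᵢ: 0.4954, 0.5301, 0.3971; sum H = 1.4226 bits.
RT = a + bH = 230 + 210·1.4226 = 528.75 ms.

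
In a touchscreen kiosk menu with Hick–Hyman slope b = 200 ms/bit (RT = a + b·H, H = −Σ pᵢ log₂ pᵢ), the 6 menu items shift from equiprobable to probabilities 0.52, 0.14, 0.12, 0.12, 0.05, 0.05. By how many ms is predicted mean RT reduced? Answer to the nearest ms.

Equiprobable entropy H₀ = log₂ 6 = 2.5850 bits.
Skewed entropy H = −Σ pᵢ log₂ pᵢ = 2.0540 bits.
ΔRT = b·(H₀ − H) = 200 × 0.5309 = 106.19 ms.

106 ms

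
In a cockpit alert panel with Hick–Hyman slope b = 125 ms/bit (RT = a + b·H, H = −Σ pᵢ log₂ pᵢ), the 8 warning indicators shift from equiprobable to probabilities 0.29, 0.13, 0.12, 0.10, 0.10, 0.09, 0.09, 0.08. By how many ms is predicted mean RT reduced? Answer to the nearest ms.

The RT saving is b·ΔH. Equiprobable H₀ = log₂(8) = 3.0000 bits; with the given probabilities H = 2.8488 bits.
b·(H₀ − H) = 125 × (3.0000 − 2.8488) = 18.90 ms.

19 ms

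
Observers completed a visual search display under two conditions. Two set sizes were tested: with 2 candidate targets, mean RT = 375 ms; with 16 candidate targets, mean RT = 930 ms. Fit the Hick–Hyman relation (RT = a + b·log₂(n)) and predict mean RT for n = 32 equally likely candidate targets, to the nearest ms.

Fit slope and intercept:
  b = (930 − 375) / (log₂ 16 − log₂ 2) = 555 / (4 − 1) = 185 ms/bit
  a = 375 − 185 × 1 = 190 ms
Then RT(32) = 190 + 185 × log₂ 32 = 190 + 185 × 5 ≈ 1115.000 ms.

1115 ms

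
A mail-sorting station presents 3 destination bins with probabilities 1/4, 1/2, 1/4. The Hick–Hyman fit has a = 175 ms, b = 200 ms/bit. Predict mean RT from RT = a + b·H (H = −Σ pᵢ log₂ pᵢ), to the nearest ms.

H = −Σ pᵢ log₂ pᵢ = 0.25·2 + 0.5·1 + 0.25·2 = 1.500 bits.
RT = 175 + 200 × 1.500 = 475.00 ms.

475 ms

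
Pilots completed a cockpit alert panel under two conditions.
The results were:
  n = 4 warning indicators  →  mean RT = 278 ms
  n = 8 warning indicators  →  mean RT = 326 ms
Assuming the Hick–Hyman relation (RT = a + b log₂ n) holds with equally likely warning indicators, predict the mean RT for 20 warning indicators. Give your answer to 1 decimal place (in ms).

Fit slope and intercept:
  b = (326 − 278) / (log₂ 8 − log₂ 4) = 48 / (3 − 2) = 48.000 ms/bit
  a = 278 − 48.000 × 2 = 182.000 ms
Then RT(20) = 182.000 + 48.000 × log₂ 20 = 182.000 + 48.000 × 4.3219 ≈ 389.453 ms.

389.5 ms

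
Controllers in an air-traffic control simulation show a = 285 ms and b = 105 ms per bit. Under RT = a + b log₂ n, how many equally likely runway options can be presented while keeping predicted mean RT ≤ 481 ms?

3

Set 285 + 105·log₂ n ≤ 481 → log₂ n ≤ (481 − 285)/105 = 1.8667.
So n ≤ 2^1.8667 = 3.647; the largest integer n is 3.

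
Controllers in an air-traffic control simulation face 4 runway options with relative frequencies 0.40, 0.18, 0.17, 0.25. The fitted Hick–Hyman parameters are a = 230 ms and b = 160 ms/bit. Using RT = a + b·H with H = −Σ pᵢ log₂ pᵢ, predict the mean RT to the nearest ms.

535 ms

Entropy contributions −pᵢ log₂ pᵢ: 0.5288, 0.4453, 0.4346, 0.5000; sum H = 1.9087 bits.
RT = a + bH = 230 + 160·1.9087 = 535.39 ms.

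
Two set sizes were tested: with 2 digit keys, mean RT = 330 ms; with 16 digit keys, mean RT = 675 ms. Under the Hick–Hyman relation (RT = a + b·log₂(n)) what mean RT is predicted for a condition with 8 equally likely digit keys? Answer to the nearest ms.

With log₂ n on the abscissa the relation is linear; from the two conditions:
  b = (675 − 330) / (log₂ 16 − log₂ 2) = 345 / (4 − 1) = 115 ms/bit
  a = 330 − 115 × 1 = 215 ms
Then RT(8) = 215 + 115 × log₂ 8 = 215 + 115 × 3 ≈ 560.000 ms.

560 ms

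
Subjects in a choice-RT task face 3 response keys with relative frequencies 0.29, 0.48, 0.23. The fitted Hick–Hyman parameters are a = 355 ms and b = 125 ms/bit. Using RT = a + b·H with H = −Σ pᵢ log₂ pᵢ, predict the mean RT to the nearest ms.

544 ms

H = 0.29·log₂(1/0.29) + 0.48·log₂(1/0.48) + 0.23·log₂(1/0.23) = 1.5138 bits.
RT = 355 + 125 × 1.5138 = 544.23 ms.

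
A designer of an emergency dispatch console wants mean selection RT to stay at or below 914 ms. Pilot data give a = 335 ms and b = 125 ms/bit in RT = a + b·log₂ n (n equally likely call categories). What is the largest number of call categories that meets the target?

24

125·log₂ n ≤ 914 − 335 = 579, giving log₂ n ≤ 4.6320 and n ≤ 24.795. The largest whole number is 24.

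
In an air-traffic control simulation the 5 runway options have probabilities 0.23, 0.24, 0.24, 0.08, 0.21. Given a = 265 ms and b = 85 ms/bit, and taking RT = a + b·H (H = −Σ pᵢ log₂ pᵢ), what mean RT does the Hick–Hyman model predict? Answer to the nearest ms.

455 ms

Entropy contributions −pᵢ log₂ pᵢ: 0.4877, 0.4941, 0.4941, 0.2915, 0.4728; sum H = 2.2403 bits.
RT = a + bH = 265 + 85·2.2403 = 455.42 ms.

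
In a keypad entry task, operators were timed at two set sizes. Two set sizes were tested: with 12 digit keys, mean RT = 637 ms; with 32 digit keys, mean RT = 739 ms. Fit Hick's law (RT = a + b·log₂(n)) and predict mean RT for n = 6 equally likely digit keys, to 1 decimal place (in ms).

RT is linear in log₂ n, so two points fix the line:
  b = (739 − 637) / (log₂ 32 − log₂ 12) = 102 / (5 − 3.5850) = 72.083 ms/bit
  a = 637 − 72.083 × 3.5850 = 378.586 ms
Then RT(6) = 378.586 + 72.083 × log₂ 6 = 378.586 + 72.083 × 2.5850 ≈ 564.917 ms.

564.9 ms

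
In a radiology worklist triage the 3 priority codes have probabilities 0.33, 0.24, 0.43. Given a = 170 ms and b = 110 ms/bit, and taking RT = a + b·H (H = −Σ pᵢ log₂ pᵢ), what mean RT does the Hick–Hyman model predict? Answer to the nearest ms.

H = 0.33·log₂(1/0.33) + 0.24·log₂(1/0.24) + 0.43·log₂(1/0.43) = 1.5455 bits.
RT = 170 + 110 × 1.5455 = 340.01 ms.

340 ms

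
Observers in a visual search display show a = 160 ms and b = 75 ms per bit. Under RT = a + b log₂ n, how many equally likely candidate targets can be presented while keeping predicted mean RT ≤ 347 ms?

5

75·log₂ n ≤ 347 − 160 = 187, giving log₂ n ≤ 2.4933 and n ≤ 5.631. The largest whole number is 5.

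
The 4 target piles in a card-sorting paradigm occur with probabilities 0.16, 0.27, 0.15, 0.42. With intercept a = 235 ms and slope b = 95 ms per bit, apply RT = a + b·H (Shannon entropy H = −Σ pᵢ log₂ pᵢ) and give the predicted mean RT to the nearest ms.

Entropy contributions −pᵢ log₂ pᵢ: 0.4230, 0.5100, 0.4105, 0.5256; sum H = 1.8692 bits.
RT = a + bH = 235 + 95·1.8692 = 412.58 ms.

413 ms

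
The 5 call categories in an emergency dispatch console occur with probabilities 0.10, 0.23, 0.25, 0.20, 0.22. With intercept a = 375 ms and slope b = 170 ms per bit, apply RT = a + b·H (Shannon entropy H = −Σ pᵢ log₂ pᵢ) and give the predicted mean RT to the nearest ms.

760 ms

Entropy contributions −pᵢ log₂ pᵢ: 0.3322, 0.4877, 0.5000, 0.4644, 0.4806; sum H = 2.2648 bits.
RT = a + bH = 375 + 170·2.2648 = 760.02 ms.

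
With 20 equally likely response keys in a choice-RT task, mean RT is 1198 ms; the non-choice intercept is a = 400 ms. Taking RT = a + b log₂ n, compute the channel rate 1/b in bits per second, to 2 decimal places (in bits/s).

5.42 bits/s

b = (1198 − 400)/log₂ 20 = 798/4.3219 = 184.640 ms per bit = 0.18464 s/bit; the reciprocal is 5.416 bits/s.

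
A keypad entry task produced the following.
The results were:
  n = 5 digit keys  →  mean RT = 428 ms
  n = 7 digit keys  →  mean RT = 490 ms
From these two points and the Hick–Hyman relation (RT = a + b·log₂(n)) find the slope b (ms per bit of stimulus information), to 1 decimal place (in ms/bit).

127.7 ms/bit

b = (RT₂ − RT₁)/(log₂ n₂ − log₂ n₁) = (490 − 428)/(2.8074 − 2.3219) = 127.723 ms/bit.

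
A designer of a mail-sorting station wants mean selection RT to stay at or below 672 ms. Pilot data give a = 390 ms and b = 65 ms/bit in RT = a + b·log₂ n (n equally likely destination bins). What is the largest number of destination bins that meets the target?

65·log₂ n ≤ 672 − 390 = 282, giving log₂ n ≤ 4.3385 and n ≤ 20.231. The largest whole number is 20.

20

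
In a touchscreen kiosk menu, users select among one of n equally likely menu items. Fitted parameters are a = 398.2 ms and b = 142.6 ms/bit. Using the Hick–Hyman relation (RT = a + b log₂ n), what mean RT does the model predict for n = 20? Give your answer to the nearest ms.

log₂(20) = 4.3219 bits, so RT = 398.2 + 142.6 × 4.3219 ≈ 1014.507 ms.

1015 ms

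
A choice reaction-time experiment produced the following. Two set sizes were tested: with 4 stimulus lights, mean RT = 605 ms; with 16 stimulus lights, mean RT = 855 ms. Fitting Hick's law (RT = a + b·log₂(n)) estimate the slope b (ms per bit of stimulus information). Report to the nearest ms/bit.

Slope: b = (855 − 605) / (log₂ 16 − log₂ 4) = 250/2.0000 = 125 ms/bit.

125 ms/bit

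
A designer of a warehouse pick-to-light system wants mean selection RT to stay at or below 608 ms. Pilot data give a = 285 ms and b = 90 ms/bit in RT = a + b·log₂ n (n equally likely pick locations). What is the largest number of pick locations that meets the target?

90·log₂ n ≤ 608 − 285 = 323, giving log₂ n ≤ 3.5889 and n ≤ 12.033. The largest whole number is 12.

12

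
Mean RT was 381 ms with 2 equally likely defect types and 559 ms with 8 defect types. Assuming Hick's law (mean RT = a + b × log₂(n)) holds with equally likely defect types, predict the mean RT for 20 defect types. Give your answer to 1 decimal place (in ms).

676.7 ms

With log₂ n on the abscissa the relation is linear; from the two conditions:
  b = (559 − 381) / (log₂ 8 − log₂ 2) = 178 / (3 − 1) = 89.000 ms/bit
  a = 381 − 89.000 × 1 = 292.000 ms
Then RT(20) = 292.000 + 89.000 × log₂ 20 = 292.000 + 89.000 × 4.3219 ≈ 676.652 ms.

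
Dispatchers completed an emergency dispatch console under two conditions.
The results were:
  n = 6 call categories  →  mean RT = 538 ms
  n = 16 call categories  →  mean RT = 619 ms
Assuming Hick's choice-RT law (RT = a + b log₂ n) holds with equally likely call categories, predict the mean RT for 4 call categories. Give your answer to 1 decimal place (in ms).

504.5 ms

With log₂ n on the abscissa the relation is linear; from the two conditions:
  b = (619 − 538) / (log₂ 16 − log₂ 6) = 81 / (4 − 2.5850) = 57.242 ms/bit
  a = 538 − 57.242 × 2.5850 = 390.031 ms
Then RT(4) = 390.031 + 57.242 × log₂ 4 = 390.031 + 57.242 × 2 ≈ 504.515 ms.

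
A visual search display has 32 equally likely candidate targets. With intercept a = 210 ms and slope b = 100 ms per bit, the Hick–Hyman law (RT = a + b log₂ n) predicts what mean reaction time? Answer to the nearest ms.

log₂(32) = 5 bits, so RT = 210 + 100 × 5 ≈ 710.000 ms.

710 ms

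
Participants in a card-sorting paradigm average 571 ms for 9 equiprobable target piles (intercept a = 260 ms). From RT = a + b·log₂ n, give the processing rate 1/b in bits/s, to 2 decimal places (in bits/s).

Choice component = 571 − 260 = 311 ms over log₂(9) = 3.1699 bits.
b = 311 / 3.1699 = 98.110 ms/bit, so 1/b = 10.193 bits/s.

10.19 bits/s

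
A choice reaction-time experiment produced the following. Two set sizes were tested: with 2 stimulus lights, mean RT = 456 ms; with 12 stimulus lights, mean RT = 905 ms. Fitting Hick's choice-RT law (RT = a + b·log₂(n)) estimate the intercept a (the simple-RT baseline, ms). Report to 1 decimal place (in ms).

282.3 ms

b = (RT₂ − RT₁)/(log₂ n₂ − log₂ n₁) = (905 − 456)/(3.5850 − 1) = 173.697 ms/bit.
a = RT₁ − b·log₂ n₁ = 456 − 173.697 × 1 = 282.303 ms.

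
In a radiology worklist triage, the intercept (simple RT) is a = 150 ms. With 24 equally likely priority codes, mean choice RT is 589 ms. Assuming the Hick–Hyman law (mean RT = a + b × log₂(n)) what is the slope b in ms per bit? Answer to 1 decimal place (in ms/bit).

95.7 ms/bit

24 alternatives carry log₂ 24 = 4.5850 bits; the choice cost is 589 − 150 = 439 ms, so b = 439/4.5850 = 95.748 ms/bit.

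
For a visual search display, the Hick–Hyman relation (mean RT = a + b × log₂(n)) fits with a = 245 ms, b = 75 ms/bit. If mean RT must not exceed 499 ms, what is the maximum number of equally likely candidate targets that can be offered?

10

75·log₂ n ≤ 499 − 245 = 254, giving log₂ n ≤ 3.3867 and n ≤ 10.459. The largest whole number is 10.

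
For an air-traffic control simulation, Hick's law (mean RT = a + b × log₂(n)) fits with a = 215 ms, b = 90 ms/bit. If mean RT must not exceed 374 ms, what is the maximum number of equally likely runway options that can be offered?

90·log₂ n ≤ 374 − 215 = 159, giving log₂ n ≤ 1.7667 and n ≤ 3.403. The largest whole number is 3.

3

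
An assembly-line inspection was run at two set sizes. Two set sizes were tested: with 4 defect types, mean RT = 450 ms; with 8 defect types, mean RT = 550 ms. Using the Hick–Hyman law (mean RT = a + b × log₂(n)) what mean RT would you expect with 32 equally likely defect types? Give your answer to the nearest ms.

Solve the two-equation system in a and b:
  b = (550 − 450) / (log₂ 8 − log₂ 4) = 100 / (3 − 2) = 100 ms/bit
  a = 450 − 100 × 2 = 250 ms
Then RT(32) = 250 + 100 × log₂ 32 = 250 + 100 × 5 ≈ 750.000 ms.

750 ms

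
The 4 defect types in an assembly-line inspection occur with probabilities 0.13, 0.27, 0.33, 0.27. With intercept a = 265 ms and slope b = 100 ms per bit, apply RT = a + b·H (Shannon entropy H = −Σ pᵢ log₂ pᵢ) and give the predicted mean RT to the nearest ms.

458 ms

H = 0.13·log₂(1/0.13) + 0.27·log₂(1/0.27) + 0.33·log₂(1/0.33) + 0.27·log₂(1/0.27) = 1.9305 bits.
RT = 265 + 100 × 1.9305 = 458.05 ms.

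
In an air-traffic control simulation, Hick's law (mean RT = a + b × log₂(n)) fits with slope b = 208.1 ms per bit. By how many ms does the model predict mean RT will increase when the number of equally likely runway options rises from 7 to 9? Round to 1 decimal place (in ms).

75.5 ms

The intercept a cancels: ΔRT = b·(log₂ n₂ − log₂ n₁) = b·log₂(n₂/n₁).
log₂(9) − log₂(7) = 3.1699 − 2.8074 = 0.3626.
ΔRT = 208.1 × 0.3626 = 75.451 ms.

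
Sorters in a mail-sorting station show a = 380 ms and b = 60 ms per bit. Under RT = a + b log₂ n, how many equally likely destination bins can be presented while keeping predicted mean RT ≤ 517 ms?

Set 380 + 60·log₂ n ≤ 517 → log₂ n ≤ (517 − 380)/60 = 2.2833.
So n ≤ 2^2.2833 = 4.868; the largest integer n is 4.

4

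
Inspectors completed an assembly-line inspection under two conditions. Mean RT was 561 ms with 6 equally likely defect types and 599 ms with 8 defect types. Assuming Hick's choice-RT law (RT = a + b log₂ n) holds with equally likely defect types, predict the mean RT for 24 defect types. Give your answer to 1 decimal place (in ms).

Solve the two-equation system in a and b:
  b = (599 − 561) / (log₂ 8 − log₂ 6) = 38 / (3 − 2.5850) = 91.558 ms/bit
  a = 561 − 91.558 × 2.5850 = 324.326 ms
Then RT(24) = 324.326 + 91.558 × log₂ 24 = 324.326 + 91.558 × 4.5850 ≈ 744.116 ms.

744.1 ms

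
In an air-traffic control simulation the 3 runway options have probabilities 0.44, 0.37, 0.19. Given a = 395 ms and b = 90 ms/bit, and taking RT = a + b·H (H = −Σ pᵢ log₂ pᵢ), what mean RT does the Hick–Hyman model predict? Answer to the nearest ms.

Entropy contributions −pᵢ log₂ pᵢ: 0.5211, 0.5307, 0.4552; sum H = 1.5071 bits.
RT = a + bH = 395 + 90·1.5071 = 530.64 ms.

531 ms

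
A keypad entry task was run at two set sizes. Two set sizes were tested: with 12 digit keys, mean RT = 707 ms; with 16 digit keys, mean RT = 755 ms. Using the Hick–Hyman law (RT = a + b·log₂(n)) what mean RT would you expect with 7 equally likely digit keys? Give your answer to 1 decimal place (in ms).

Solve the two-equation system in a and b:
  b = (755 − 707) / (log₂ 16 − log₂ 12) = 48 / (4 − 3.5850) = 115.652 ms/bit
  a = 707 − 115.652 × 3.5850 = 292.391 ms
Then RT(7) = 292.391 + 115.652 × log₂ 7 = 292.391 + 115.652 × 2.8074 ≈ 617.068 ms.

617.1 ms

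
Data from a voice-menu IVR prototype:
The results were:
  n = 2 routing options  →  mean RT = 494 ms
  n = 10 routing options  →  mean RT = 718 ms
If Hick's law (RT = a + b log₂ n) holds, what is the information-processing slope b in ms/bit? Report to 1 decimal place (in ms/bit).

96.5 ms/bit

b = (RT₂ − RT₁)/(log₂ n₂ − log₂ n₁) = (718 − 494)/(3.3219 − 1) = 96.472 ms/bit.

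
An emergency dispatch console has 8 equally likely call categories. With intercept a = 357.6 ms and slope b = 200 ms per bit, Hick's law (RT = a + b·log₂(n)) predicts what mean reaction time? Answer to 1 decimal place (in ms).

957.6 ms

log₂(8) = 3 bits, so RT = 357.6 + 200 × 3 ≈ 957.600 ms.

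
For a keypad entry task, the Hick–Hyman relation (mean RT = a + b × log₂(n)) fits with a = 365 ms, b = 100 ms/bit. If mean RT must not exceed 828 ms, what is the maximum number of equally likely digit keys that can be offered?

Set 365 + 100·log₂ n ≤ 828 → log₂ n ≤ (828 − 365)/100 = 4.6300.
So n ≤ 2^4.6300 = 24.761; the largest integer n is 24.

24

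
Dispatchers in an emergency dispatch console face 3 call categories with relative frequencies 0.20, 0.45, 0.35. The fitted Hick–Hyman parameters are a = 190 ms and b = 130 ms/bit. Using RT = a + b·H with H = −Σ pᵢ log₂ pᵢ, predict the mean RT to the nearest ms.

H = 0.20·log₂(1/0.20) + 0.45·log₂(1/0.45) + 0.35·log₂(1/0.35) = 1.5129 bits.
RT = 190 + 130 × 1.5129 = 386.68 ms.

387 ms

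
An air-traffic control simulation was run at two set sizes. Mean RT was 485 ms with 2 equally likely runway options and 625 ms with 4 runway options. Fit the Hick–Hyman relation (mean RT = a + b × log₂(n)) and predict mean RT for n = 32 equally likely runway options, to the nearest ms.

RT is linear in log₂ n, so two points fix the line:
  b = (625 − 485) / (log₂ 4 − log₂ 2) = 140 / (2 − 1) = 140 ms/bit
  a = 485 − 140 × 1 = 345 ms
Then RT(32) = 345 + 140 × log₂ 32 = 345 + 140 × 5 ≈ 1045.000 ms.

1045 ms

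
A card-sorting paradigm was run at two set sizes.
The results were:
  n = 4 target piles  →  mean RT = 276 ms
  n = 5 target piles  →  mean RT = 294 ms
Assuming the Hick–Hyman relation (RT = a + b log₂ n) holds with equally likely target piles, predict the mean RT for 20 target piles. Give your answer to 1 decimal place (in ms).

Fit slope and intercept:
  b = (294 − 276) / (log₂ 5 − log₂ 4) = 18 / (2.3219 − 2) = 55.913 ms/bit
  a = 276 − 55.913 × 2 = 164.174 ms
Then RT(20) = 164.174 + 55.913 × log₂ 20 = 164.174 + 55.913 × 4.3219 ≈ 405.826 ms.

405.8 ms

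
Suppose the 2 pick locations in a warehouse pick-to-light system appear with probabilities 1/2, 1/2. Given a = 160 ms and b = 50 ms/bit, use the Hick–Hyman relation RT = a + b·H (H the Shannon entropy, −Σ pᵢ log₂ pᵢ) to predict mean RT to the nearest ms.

210 ms

H = −Σ pᵢ log₂ pᵢ = 0.5·1 + 0.5·1 = 1.000 bits.
RT = 160 + 50 × 1.000 = 210.00 ms.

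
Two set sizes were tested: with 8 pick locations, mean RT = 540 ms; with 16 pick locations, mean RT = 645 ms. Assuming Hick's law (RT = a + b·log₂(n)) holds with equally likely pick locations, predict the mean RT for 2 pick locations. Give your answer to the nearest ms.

330 ms

Fit slope and intercept:
  b = (645 − 540) / (log₂ 16 − log₂ 8) = 105 / (4 − 3) = 105 ms/bit
  a = 540 − 105 × 3 = 225 ms
Then RT(2) = 225 + 105 × log₂ 2 = 225 + 105 × 1 ≈ 330.000 ms.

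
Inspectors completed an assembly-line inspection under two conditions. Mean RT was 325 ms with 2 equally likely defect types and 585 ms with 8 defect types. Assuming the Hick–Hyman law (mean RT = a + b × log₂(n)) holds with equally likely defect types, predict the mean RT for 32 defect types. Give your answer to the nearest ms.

845 ms

With log₂ n on the abscissa the relation is linear; from the two conditions:
  b = (585 − 325) / (log₂ 8 − log₂ 2) = 260 / (3 − 1) = 130 ms/bit
  a = 325 − 130 × 1 = 195 ms
Then RT(32) = 195 + 130 × log₂ 32 = 195 + 130 × 5 ≈ 845.000 ms.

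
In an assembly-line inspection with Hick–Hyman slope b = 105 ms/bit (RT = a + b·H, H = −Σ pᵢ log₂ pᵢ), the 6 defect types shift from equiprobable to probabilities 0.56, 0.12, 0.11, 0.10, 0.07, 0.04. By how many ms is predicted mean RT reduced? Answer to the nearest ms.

64 ms

Equiprobable entropy H₀ = log₂ 6 = 2.5850 bits.
Skewed entropy H = −Σ pᵢ log₂ pᵢ = 1.9723 bits.
ΔRT = b·(H₀ − H) = 105 × 0.6127 = 64.33 ms.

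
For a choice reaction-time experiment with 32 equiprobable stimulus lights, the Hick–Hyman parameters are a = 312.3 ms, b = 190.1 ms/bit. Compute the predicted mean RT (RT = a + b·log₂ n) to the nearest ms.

log₂(32) = 5 bits, so RT = 312.3 + 190.1 × 5 ≈ 1262.800 ms.

1263 ms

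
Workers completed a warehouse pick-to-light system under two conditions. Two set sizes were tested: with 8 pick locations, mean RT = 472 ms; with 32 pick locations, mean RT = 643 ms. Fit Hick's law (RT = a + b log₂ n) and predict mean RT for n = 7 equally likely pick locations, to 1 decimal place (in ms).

455.5 ms

With log₂ n on the abscissa the relation is linear; from the two conditions:
  b = (643 − 472) / (log₂ 32 − log₂ 8) = 171 / (5 − 3) = 85.500 ms/bit
  a = 472 − 85.500 × 3 = 215.500 ms
Then RT(7) = 215.500 + 85.500 × log₂ 7 = 215.500 + 85.500 × 2.8074 ≈ 455.529 ms.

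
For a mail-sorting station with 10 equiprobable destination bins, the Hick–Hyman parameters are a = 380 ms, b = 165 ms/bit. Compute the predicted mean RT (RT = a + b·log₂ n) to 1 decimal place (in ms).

928.1 ms

log₂(10) = 3.3219 bits, so RT = 380 + 165 × 3.3219 ≈ 928.118 ms.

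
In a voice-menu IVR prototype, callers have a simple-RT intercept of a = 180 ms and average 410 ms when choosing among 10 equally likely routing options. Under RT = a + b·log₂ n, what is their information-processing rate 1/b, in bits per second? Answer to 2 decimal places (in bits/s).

14.44 bits/s

Choice component = 410 − 180 = 230 ms over log₂(10) = 3.3219 bits.
b = 230 / 3.3219 = 69.237 ms/bit, so 1/b = 14.443 bits/s.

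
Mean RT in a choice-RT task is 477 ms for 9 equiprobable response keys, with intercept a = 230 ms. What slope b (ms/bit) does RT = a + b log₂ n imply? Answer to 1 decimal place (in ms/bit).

77.9 ms/bit

log₂(9) = 3.1699 bits.
b = (RT − a)/log₂ n = (477 − 230) / 3.1699 = 77.920 ms/bit.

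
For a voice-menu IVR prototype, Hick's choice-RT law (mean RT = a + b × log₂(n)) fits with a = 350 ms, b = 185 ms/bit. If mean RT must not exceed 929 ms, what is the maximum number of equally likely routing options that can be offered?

Information budget: (929 − 350)/185 = 3.1297 bits, so n ≤ 2^3.1297 = 8.753 → at most 8.

8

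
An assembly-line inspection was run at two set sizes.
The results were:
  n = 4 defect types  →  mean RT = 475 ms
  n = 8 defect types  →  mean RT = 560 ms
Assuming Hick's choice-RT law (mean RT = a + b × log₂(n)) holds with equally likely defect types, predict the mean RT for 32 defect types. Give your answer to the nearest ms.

With log₂ n on the abscissa the relation is linear; from the two conditions:
  b = (560 − 475) / (log₂ 8 − log₂ 4) = 85 / (3 − 2) = 85 ms/bit
  a = 475 − 85 × 2 = 305 ms
Then RT(32) = 305 + 85 × log₂ 32 = 305 + 85 × 5 ≈ 730.000 ms.

730 ms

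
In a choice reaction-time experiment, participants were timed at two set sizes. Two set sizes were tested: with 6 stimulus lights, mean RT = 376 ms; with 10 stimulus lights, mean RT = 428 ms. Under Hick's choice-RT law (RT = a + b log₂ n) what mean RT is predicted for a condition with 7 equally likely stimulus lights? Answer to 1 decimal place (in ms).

391.7 ms

Solve the two-equation system in a and b:
  b = (428 − 376) / (log₂ 10 − log₂ 6) = 52 / (3.3219 − 2.5850) = 70.560 ms/bit
  a = 376 − 70.560 × 2.5850 = 193.606 ms
Then RT(7) = 193.606 + 70.560 × log₂ 7 = 193.606 + 70.560 × 2.8074 ≈ 391.692 ms.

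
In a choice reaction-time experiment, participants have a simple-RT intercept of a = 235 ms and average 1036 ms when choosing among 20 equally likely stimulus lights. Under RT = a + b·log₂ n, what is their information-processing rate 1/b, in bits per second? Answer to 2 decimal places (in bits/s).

Choice component = 1036 − 235 = 801 ms over log₂(20) = 4.3219 bits.
b = 801 / 4.3219 = 185.334 ms/bit, so 1/b = 5.396 bits/s.

5.40 bits/s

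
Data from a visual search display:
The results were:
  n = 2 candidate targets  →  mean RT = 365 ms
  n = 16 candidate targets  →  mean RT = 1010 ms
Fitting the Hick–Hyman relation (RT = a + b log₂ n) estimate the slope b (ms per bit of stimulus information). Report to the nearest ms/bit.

215 ms/bit

b = (RT₂ − RT₁)/(log₂ n₂ − log₂ n₁) = (1010 − 365)/(4 − 1) = 215 ms/bit.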